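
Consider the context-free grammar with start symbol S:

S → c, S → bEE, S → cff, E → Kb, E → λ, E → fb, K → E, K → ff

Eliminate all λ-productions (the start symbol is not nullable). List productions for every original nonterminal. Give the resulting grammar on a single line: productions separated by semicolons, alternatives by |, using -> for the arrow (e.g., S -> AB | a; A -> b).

Nullable set: {E, K}.
S -> bEE: E, E nullable, giving b | bE | bEE.
Drop E -> λ.
E -> Kb: K nullable, giving Kb | b.
K -> E: E nullable, giving E.
Unchanged (no nullable symbols): S -> c; S -> cff; E -> fb; K -> ff.

S -> b | c | bE | bEE | cff; E -> b | Kb | fb; K -> E | ff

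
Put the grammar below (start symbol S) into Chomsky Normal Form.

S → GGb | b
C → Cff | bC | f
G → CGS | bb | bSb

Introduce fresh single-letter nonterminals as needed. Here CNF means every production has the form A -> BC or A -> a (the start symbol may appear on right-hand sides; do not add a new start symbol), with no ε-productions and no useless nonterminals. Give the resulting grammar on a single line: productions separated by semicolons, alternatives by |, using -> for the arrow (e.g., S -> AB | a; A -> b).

S -> b | GH; A -> f; B -> b; C -> f | BC | CD; D -> AA; E -> SB; F -> GS; G -> BB | BE | CF; H -> GB

No ε-productions.
No unit productions to eliminate.
TERM: introduce B -> b, A -> f and substitute in every rule of length ≥2.
BIN: C -> CAA becomes C -> CD, D -> AA; G -> BSB becomes G -> BE, E -> SB; G -> CGS becomes G -> CF, F -> GS; S -> GGB becomes S -> GH, H -> GB.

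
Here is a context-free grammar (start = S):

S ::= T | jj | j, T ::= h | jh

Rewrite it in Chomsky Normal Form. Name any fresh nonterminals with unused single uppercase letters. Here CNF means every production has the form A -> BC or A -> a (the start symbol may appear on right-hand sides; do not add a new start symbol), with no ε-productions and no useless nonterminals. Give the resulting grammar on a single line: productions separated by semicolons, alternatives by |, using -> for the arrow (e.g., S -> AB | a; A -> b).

No ε-productions.
After unit-elimination: S -> h | j | jh | jj; T -> h | jh.
TERM: introduce B -> h, A -> j and substitute in every rule of length ≥2.
Drop unreachable/unproductive: T.

S -> h | j | AA | AB; A -> j; B -> h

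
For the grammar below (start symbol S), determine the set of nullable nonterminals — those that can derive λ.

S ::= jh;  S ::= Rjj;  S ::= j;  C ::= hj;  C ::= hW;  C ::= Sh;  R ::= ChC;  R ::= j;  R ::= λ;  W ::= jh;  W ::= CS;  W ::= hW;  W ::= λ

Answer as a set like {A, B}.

Directly nullable (have an ε-rule): {R, W}.
Not nullable: C, S — each has a terminal in every rule's right-hand side or depends on a non-nullable symbol.

{R, W}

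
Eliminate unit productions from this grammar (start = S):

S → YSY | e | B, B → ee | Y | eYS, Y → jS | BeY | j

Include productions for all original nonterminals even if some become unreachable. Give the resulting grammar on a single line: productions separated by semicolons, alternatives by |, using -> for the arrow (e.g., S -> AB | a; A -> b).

S -> e | j | ee | jS | BeY | YSY | eYS; B -> j | ee | jS | BeY | eYS; Y -> j | jS | BeY

Unit productions: B->Y, S->B.
Unit pairs (A ⇒* B via units): (B,Y), (S,B), (S,Y).
S: inherits non-unit rules of {B, S, Y} → BeY | YSY | e | eYS | ee | j | jS.
B: inherits non-unit rules of {B, Y} → BeY | eYS | ee | j | jS.
Y: inherits non-unit rules of {Y} → BeY | j | jS.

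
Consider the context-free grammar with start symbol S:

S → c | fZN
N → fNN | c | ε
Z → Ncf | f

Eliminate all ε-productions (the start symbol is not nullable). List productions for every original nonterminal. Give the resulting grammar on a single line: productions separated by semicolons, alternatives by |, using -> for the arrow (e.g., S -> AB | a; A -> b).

S -> c | fZ | fZN; N -> c | f | fN | fNN; Z -> f | cf | Ncf

Nullable set: {N}.
S -> fZN: N nullable, giving fZ | fZN.
Drop N -> ε.
N -> fNN: N, N nullable, giving f | fN | fNN.
Z -> Ncf: N nullable, giving Ncf | cf.
Unchanged (no nullable symbols): S -> c; N -> c; Z -> f.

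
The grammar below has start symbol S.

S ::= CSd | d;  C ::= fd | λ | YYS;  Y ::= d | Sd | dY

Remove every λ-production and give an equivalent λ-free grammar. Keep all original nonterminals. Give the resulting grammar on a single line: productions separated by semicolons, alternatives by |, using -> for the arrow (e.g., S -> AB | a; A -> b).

S -> d | Sd | CSd; C -> fd | YYS; Y -> d | Sd | dY

Nullable set: {C}.
S -> CSd: C nullable, giving CSd | Sd.
Drop C -> λ.
Unchanged (no nullable symbols): S -> d; C -> YYS; C -> fd; Y -> Sd; Y -> d; Y -> dY.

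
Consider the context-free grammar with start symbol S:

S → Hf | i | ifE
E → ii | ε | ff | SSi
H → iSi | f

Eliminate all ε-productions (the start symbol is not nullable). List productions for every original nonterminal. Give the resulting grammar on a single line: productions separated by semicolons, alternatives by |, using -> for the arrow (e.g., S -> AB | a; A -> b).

Nullable set: {E}.
S -> ifE: E nullable, giving if | ifE.
Drop E -> ε.
Unchanged (no nullable symbols): S -> Hf; S -> i; E -> SSi; E -> ff; E -> ii; H -> f; H -> iSi.

S -> i | Hf | if | ifE; E -> ff | ii | SSi; H -> f | iSi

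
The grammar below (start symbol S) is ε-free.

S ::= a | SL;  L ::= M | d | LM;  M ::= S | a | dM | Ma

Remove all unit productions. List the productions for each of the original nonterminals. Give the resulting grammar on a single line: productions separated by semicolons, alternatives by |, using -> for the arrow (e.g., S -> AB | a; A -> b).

S -> a | SL; L -> a | d | LM | Ma | SL | dM; M -> a | Ma | SL | dM

Unit productions: L->M, M->S.
Unit pairs (A ⇒* B via units): (L,M), (L,S), (M,S).
S: inherits non-unit rules of {S} → SL | a.
L: inherits non-unit rules of {L, M, S} → LM | Ma | SL | a | d | dM.
M: inherits non-unit rules of {M, S} → Ma | SL | a | dM.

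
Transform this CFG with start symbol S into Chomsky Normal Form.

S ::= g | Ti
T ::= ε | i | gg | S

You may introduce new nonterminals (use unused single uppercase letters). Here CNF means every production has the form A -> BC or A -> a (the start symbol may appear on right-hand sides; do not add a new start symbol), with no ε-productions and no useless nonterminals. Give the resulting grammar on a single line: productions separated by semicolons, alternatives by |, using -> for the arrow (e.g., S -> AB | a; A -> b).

Nullable: {T}; after ε-elimination: S -> g | i | Ti; T -> S | i | gg.
After unit-elimination: S -> g | i | Ti; T -> g | i | Ti | gg.
TERM: introduce B -> g, A -> i and substitute in every rule of length ≥2.

S -> g | i | TA; A -> i; B -> g; T -> g | i | BB | TA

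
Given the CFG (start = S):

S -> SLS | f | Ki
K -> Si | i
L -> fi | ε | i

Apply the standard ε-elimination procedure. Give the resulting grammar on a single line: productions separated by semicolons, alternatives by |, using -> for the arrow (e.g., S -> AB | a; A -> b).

S -> f | Ki | SS | SLS; K -> i | Si; L -> i | fi

Nullable set: {L}.
S -> SLS: L nullable, giving SLS | SS.
Drop L -> ε.
Unchanged (no nullable symbols): S -> Ki; S -> f; K -> Si; K -> i; L -> fi; L -> i.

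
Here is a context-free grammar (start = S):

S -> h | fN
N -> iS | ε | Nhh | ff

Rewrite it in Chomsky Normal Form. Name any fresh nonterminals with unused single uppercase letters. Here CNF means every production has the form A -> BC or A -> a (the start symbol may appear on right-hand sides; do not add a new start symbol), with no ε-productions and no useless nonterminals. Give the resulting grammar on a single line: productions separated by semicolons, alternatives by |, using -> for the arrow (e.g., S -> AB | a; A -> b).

Nullable: {N}; after ε-elimination: S -> f | h | fN; N -> ff | hh | iS | Nhh.
No unit productions to eliminate.
TERM: introduce B -> f, A -> h, C -> i and substitute in every rule of length ≥2.
BIN: N -> NAA becomes N -> ND, D -> AA.

S -> f | h | BN; A -> h; B -> f; C -> i; D -> AA; N -> AA | BB | CS | ND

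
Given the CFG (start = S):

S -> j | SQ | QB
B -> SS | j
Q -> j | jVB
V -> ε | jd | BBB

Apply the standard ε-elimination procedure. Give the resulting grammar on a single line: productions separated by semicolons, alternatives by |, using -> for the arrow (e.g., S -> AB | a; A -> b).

S -> j | QB | SQ; B -> j | SS; Q -> j | jB | jVB; V -> jd | BBB

Nullable set: {V}.
Q -> jVB: V nullable, giving jB | jVB.
Drop V -> ε.
Unchanged (no nullable symbols): S -> QB; S -> SQ; S -> j; B -> SS; B -> j; Q -> j; V -> BBB; V -> jd.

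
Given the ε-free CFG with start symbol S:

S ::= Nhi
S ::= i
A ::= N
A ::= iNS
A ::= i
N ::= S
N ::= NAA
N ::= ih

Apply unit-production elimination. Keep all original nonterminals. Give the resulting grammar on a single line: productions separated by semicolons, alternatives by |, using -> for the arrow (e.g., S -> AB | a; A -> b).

S -> i | Nhi; A -> i | ih | NAA | Nhi | iNS; N -> i | ih | NAA | Nhi

Unit productions: A->N, N->S.
Unit pairs (A ⇒* B via units): (A,N), (A,S), (N,S).
S: inherits non-unit rules of {S} → Nhi | i.
A: inherits non-unit rules of {A, N, S} → NAA | Nhi | i | iNS | ih.
N: inherits non-unit rules of {N, S} → NAA | Nhi | i | ih.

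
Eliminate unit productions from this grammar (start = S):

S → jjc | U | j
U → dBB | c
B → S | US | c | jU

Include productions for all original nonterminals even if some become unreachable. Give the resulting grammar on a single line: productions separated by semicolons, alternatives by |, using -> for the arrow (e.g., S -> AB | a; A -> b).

Unit productions: B->S, S->U.
Unit pairs (A ⇒* B via units): (B,S), (B,U), (S,U).
S: inherits non-unit rules of {S, U} → c | dBB | j | jjc.
B: inherits non-unit rules of {B, S, U} → US | c | dBB | j | jU | jjc.
U: inherits non-unit rules of {U} → c | dBB.

S -> c | j | dBB | jjc; B -> c | j | US | jU | dBB | jjc; U -> c | dBB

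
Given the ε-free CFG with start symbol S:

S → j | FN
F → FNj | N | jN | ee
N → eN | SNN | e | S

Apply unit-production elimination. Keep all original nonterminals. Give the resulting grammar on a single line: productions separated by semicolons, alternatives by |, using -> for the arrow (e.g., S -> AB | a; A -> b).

Unit productions: F->N, N->S.
Unit pairs (A ⇒* B via units): (F,N), (F,S), (N,S).
S: inherits non-unit rules of {S} → FN | j.
F: inherits non-unit rules of {F, N, S} → FN | FNj | SNN | e | eN | ee | j | jN.
N: inherits non-unit rules of {N, S} → FN | SNN | e | eN | j.

S -> j | FN; F -> e | j | FN | eN | ee | jN | FNj | SNN; N -> e | j | FN | eN | SNN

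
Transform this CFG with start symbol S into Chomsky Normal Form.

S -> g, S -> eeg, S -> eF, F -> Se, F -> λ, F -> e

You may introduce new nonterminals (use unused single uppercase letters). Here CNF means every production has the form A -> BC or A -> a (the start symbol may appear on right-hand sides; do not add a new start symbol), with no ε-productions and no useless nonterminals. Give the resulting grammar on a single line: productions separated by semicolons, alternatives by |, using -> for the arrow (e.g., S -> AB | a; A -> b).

Nullable: {F}; after ε-elimination: S -> e | g | eF | eeg; F -> e | Se.
No unit productions to eliminate.
TERM: introduce A -> e, B -> g and substitute in every rule of length ≥2.
BIN: S -> AAB becomes S -> AC, C -> AB.

S -> e | g | AC | AF; A -> e; B -> g; C -> AB; F -> e | SA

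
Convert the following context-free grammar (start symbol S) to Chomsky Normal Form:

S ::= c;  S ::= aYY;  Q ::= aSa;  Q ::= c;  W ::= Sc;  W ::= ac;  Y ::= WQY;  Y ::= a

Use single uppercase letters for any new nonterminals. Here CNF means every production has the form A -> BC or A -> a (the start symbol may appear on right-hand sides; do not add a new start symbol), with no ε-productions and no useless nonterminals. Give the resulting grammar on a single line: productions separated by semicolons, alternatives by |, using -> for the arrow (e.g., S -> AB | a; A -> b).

S -> c | AD; A -> a; B -> c; C -> SA; D -> YY; E -> QY; Q -> c | AC; W -> AB | SB; Y -> a | WE

No ε-productions.
No unit productions to eliminate.
TERM: introduce A -> a, B -> c and substitute in every rule of length ≥2.
BIN: Q -> ASA becomes Q -> AC, C -> SA; S -> AYY becomes S -> AD, D -> YY; Y -> WQY becomes Y -> WE, E -> QY.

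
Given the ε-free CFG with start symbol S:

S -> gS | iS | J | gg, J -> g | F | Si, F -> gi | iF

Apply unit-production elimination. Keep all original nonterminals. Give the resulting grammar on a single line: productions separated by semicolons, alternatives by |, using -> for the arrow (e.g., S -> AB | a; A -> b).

S -> g | Si | gS | gg | gi | iF | iS; F -> gi | iF; J -> g | Si | gi | iF

Unit productions: J->F, S->J.
Unit pairs (A ⇒* B via units): (J,F), (S,F), (S,J).
S: inherits non-unit rules of {F, J, S} → Si | g | gS | gg | gi | iF | iS.
F: inherits non-unit rules of {F} → gi | iF.
J: inherits non-unit rules of {F, J} → Si | g | gi | iF.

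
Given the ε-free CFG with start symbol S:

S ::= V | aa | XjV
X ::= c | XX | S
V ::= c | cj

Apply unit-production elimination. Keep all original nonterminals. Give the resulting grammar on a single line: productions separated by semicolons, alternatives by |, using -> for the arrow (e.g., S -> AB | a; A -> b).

S -> c | aa | cj | XjV; V -> c | cj; X -> c | XX | aa | cj | XjV

Unit productions: S->V, X->S.
Unit pairs (A ⇒* B via units): (S,V), (X,S), (X,V).
S: inherits non-unit rules of {S, V} → XjV | aa | c | cj.
V: inherits non-unit rules of {V} → c | cj.
X: inherits non-unit rules of {S, V, X} → XX | XjV | aa | c | cj.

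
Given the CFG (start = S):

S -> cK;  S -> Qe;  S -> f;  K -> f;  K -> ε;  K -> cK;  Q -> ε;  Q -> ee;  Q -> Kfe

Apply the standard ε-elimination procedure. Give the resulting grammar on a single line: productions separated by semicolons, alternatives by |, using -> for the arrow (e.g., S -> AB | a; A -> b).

S -> c | e | f | Qe | cK; K -> c | f | cK; Q -> ee | fe | Kfe

Nullable set: {K, Q}.
S -> Qe: Q nullable, giving Qe | e.
S -> cK: K nullable, giving c | cK.
Drop K -> ε.
K -> cK: K nullable, giving c | cK.
Drop Q -> ε.
Q -> Kfe: K nullable, giving Kfe | fe.
Unchanged (no nullable symbols): S -> f; K -> f; Q -> ee.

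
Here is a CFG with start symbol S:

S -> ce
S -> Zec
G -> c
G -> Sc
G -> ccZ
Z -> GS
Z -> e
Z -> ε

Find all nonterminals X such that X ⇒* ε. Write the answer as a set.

{Z}

Directly nullable (have an ε-rule): {Z}.
Not nullable: G, S — each has a terminal in every rule's right-hand side or depends on a non-nullable symbol.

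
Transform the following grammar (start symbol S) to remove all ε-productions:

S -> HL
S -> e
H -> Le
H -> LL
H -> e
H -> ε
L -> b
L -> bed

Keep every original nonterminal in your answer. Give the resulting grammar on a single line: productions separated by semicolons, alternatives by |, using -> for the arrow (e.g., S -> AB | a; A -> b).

Nullable set: {H}.
S -> HL: H nullable, giving HL | L.
Drop H -> ε.
Unchanged (no nullable symbols): S -> e; H -> LL; H -> Le; H -> e; L -> b; L -> bed.

S -> L | e | HL; H -> e | LL | Le; L -> b | bed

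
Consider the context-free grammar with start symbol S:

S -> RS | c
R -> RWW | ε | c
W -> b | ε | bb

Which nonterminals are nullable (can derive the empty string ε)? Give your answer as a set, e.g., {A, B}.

Directly nullable (have an ε-rule): {R, W}.
Not nullable: S — each has a terminal in every rule's right-hand side or depends on a non-nullable symbol.

{R, W}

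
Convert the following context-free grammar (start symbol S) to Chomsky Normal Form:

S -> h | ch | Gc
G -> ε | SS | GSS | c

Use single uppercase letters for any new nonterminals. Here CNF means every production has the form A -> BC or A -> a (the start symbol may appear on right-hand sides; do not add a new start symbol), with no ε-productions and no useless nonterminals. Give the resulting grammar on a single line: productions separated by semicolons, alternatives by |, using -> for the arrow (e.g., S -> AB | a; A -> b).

Nullable: {G}; after ε-elimination: S -> c | h | Gc | ch; G -> c | SS | GSS.
No unit productions to eliminate.
TERM: introduce A -> c, B -> h and substitute in every rule of length ≥2.
BIN: G -> GSS becomes G -> GC, C -> SS.

S -> c | h | AB | GA; A -> c; B -> h; C -> SS; G -> c | GC | SS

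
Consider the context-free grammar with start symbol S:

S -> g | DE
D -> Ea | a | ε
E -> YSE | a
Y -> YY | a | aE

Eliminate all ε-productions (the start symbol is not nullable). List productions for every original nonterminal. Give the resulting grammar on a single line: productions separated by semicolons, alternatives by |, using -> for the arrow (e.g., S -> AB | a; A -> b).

S -> E | g | DE; D -> a | Ea; E -> a | YSE; Y -> a | YY | aE

Nullable set: {D}.
S -> DE: D nullable, giving DE | E.
Drop D -> ε.
Unchanged (no nullable symbols): S -> g; D -> Ea; D -> a; E -> YSE; E -> a; Y -> YY; Y -> a; Y -> aE.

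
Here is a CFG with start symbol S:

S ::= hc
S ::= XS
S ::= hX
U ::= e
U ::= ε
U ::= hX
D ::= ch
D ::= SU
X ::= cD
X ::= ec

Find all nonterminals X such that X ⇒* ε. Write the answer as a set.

Directly nullable (have an ε-rule): {U}.
Not nullable: D, S, X — each has a terminal in every rule's right-hand side or depends on a non-nullable symbol.

{U}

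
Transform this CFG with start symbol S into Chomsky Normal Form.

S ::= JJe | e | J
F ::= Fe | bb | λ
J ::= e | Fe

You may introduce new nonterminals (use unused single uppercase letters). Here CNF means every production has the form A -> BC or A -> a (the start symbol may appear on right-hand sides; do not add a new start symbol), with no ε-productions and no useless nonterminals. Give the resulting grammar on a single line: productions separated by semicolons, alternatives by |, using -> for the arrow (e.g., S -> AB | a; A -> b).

Nullable: {F}; after ε-elimination: S -> J | e | JJe; F -> e | Fe | bb; J -> e | Fe.
After unit-elimination: S -> e | Fe | JJe; F -> e | Fe | bb; J -> e | Fe.
TERM: introduce B -> b, A -> e and substitute in every rule of length ≥2.
BIN: S -> JJA becomes S -> JC, C -> JA.

S -> e | FA | JC; A -> e; B -> b; C -> JA; F -> e | BB | FA; J -> e | FA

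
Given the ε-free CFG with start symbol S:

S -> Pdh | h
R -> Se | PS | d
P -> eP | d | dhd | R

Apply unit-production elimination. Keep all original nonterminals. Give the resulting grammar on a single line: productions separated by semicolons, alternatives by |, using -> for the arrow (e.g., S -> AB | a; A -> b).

S -> h | Pdh; P -> d | PS | Se | eP | dhd; R -> d | PS | Se

Unit productions: P->R.
Unit pairs (A ⇒* B via units): (P,R).
S: inherits non-unit rules of {S} → Pdh | h.
P: inherits non-unit rules of {P, R} → PS | Se | d | dhd | eP.
R: inherits non-unit rules of {R} → PS | Se | d.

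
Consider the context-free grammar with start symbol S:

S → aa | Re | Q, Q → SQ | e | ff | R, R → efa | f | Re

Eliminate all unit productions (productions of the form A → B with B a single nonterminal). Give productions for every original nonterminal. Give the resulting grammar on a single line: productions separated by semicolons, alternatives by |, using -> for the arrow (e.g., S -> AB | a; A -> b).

Unit productions: Q->R, S->Q.
Unit pairs (A ⇒* B via units): (Q,R), (S,Q), (S,R).
S: inherits non-unit rules of {Q, R, S} → Re | SQ | aa | e | efa | f | ff.
Q: inherits non-unit rules of {Q, R} → Re | SQ | e | efa | f | ff.
R: inherits non-unit rules of {R} → Re | efa | f.

S -> e | f | Re | SQ | aa | ff | efa; Q -> e | f | Re | SQ | ff | efa; R -> f | Re | efa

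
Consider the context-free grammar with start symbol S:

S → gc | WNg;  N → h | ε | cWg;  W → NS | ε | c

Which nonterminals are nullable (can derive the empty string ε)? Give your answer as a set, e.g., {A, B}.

{N, W}

Directly nullable (have an ε-rule): {N, W}.
Not nullable: S — each has a terminal in every rule's right-hand side or depends on a non-nullable symbol.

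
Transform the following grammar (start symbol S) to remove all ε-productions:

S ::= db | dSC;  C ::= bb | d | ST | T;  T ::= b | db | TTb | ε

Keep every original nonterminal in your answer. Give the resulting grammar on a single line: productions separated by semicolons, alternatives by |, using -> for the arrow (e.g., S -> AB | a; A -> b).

S -> dS | db | dSC; C -> S | T | d | ST | bb; T -> b | Tb | db | TTb

Nullable set: {C, T}.
S -> dSC: C nullable, giving dS | dSC.
C -> ST: T nullable, giving S | ST.
C -> T: T nullable, giving T.
Drop T -> ε.
T -> TTb: T, T nullable, giving TTb | Tb | b.
Unchanged (no nullable symbols): S -> db; C -> bb; C -> d; T -> b; T -> db.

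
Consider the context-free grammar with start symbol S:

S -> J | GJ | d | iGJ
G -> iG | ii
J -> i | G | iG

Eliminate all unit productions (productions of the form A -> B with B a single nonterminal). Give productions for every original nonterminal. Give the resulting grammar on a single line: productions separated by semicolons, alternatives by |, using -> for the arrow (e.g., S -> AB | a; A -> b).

Unit productions: J->G, S->J.
Unit pairs (A ⇒* B via units): (J,G), (S,G), (S,J).
S: inherits non-unit rules of {G, J, S} → GJ | d | i | iG | iGJ | ii.
G: inherits non-unit rules of {G} → iG | ii.
J: inherits non-unit rules of {G, J} → i | iG | ii.

S -> d | i | GJ | iG | ii | iGJ; G -> iG | ii; J -> i | iG | ii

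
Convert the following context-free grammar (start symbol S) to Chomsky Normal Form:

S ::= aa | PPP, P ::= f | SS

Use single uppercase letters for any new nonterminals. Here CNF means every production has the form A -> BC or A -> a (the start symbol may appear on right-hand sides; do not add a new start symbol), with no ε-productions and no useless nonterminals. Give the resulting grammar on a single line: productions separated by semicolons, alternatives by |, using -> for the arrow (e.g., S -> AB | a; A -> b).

No ε-productions.
No unit productions to eliminate.
TERM: introduce A -> a and substitute in every rule of length ≥2.
BIN: S -> PPP becomes S -> PB, B -> PP.

S -> AA | PB; A -> a; B -> PP; P -> f | SS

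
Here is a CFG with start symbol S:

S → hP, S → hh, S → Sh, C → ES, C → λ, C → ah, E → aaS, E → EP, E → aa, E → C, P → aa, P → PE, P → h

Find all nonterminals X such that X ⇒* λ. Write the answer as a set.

Directly nullable (have an ε-rule): {C}.
E is nullable via E -> C (every symbol on the right is already known nullable).
Not nullable: P, S — each has a terminal in every rule's right-hand side or depends on a non-nullable symbol.

{C, E}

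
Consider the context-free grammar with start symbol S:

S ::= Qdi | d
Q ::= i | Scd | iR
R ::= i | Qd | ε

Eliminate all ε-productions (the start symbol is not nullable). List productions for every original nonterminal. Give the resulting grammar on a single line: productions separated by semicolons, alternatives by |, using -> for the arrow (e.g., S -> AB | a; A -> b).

S -> d | Qdi; Q -> i | iR | Scd; R -> i | Qd

Nullable set: {R}.
Q -> iR: R nullable, giving i | iR.
Drop R -> ε.
Unchanged (no nullable symbols): S -> Qdi; S -> d; Q -> Scd; Q -> i; R -> Qd; R -> i.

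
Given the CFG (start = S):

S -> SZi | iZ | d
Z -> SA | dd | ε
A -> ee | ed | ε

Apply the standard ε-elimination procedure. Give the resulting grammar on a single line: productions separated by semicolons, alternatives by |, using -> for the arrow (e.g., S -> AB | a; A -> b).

S -> d | i | Si | iZ | SZi; A -> ed | ee; Z -> S | SA | dd

Nullable set: {A, Z}.
S -> SZi: Z nullable, giving SZi | Si.
S -> iZ: Z nullable, giving i | iZ.
Drop A -> ε.
Drop Z -> ε.
Z -> SA: A nullable, giving S | SA.
Unchanged (no nullable symbols): S -> d; A -> ed; A -> ee; Z -> dd.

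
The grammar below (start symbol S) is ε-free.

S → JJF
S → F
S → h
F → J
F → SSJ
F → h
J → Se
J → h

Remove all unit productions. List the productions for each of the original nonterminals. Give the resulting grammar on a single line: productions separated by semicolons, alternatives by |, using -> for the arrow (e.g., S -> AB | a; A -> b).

Unit productions: F->J, S->F.
Unit pairs (A ⇒* B via units): (F,J), (S,F), (S,J).
S: inherits non-unit rules of {F, J, S} → JJF | SSJ | Se | h.
F: inherits non-unit rules of {F, J} → SSJ | Se | h.
J: inherits non-unit rules of {J} → Se | h.

S -> h | Se | JJF | SSJ; F -> h | Se | SSJ; J -> h | Se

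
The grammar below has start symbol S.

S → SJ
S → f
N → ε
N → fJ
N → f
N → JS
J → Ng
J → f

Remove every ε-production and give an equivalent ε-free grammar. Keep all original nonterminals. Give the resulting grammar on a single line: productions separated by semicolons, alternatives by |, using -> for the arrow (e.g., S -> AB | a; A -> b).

Nullable set: {N}.
J -> Ng: N nullable, giving Ng | g.
Drop N -> ε.
Unchanged (no nullable symbols): S -> SJ; S -> f; J -> f; N -> JS; N -> f; N -> fJ.

S -> f | SJ; J -> f | g | Ng; N -> f | JS | fJ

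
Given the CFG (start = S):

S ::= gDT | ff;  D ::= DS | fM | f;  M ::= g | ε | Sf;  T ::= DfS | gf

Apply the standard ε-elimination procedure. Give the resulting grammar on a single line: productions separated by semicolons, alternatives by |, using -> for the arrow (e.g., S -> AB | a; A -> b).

S -> ff | gDT; D -> f | DS | fM; M -> g | Sf; T -> gf | DfS

Nullable set: {M}.
D -> fM: M nullable, giving f | fM.
Drop M -> ε.
Unchanged (no nullable symbols): S -> ff; S -> gDT; D -> DS; D -> f; M -> Sf; M -> g; T -> DfS; T -> gf.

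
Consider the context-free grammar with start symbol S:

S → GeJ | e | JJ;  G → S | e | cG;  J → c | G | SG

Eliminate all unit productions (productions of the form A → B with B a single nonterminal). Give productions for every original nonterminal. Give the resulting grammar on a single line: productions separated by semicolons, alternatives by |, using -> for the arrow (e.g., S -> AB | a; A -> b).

Unit productions: G->S, J->G.
Unit pairs (A ⇒* B via units): (G,S), (J,G), (J,S).
S: inherits non-unit rules of {S} → GeJ | JJ | e.
G: inherits non-unit rules of {G, S} → GeJ | JJ | cG | e.
J: inherits non-unit rules of {G, J, S} → GeJ | JJ | SG | c | cG | e.

S -> e | JJ | GeJ; G -> e | JJ | cG | GeJ; J -> c | e | JJ | SG | cG | GeJ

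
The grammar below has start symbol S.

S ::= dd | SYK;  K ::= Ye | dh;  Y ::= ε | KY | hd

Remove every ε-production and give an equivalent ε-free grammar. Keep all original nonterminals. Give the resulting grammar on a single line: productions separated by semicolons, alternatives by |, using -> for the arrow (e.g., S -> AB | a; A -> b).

S -> SK | dd | SYK; K -> e | Ye | dh; Y -> K | KY | hd

Nullable set: {Y}.
S -> SYK: Y nullable, giving SK | SYK.
K -> Ye: Y nullable, giving Ye | e.
Drop Y -> ε.
Y -> KY: Y nullable, giving K | KY.
Unchanged (no nullable symbols): S -> dd; K -> dh; Y -> hd.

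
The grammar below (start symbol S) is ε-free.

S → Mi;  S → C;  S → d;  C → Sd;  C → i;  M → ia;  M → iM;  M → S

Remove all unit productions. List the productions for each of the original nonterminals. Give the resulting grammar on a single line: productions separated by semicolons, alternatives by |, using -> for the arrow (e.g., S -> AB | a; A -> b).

Unit productions: M->S, S->C.
Unit pairs (A ⇒* B via units): (M,C), (M,S), (S,C).
S: inherits non-unit rules of {C, S} → Mi | Sd | d | i.
C: inherits non-unit rules of {C} → Sd | i.
M: inherits non-unit rules of {C, M, S} → Mi | Sd | d | i | iM | ia.

S -> d | i | Mi | Sd; C -> i | Sd; M -> d | i | Mi | Sd | iM | ia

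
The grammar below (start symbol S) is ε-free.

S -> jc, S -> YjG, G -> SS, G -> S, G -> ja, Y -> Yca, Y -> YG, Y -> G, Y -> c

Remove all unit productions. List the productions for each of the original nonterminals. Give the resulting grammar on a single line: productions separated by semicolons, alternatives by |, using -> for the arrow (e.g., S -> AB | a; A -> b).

Unit productions: G->S, Y->G.
Unit pairs (A ⇒* B via units): (G,S), (Y,G), (Y,S).
S: inherits non-unit rules of {S} → YjG | jc.
G: inherits non-unit rules of {G, S} → SS | YjG | ja | jc.
Y: inherits non-unit rules of {G, S, Y} → SS | YG | Yca | YjG | c | ja | jc.

S -> jc | YjG; G -> SS | ja | jc | YjG; Y -> c | SS | YG | ja | jc | Yca | YjG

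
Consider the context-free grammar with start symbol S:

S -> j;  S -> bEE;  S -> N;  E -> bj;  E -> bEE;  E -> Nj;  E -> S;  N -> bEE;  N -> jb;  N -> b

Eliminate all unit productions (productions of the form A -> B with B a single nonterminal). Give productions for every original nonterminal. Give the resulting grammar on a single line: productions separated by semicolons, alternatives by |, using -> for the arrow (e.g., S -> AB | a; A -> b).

S -> b | j | jb | bEE; E -> b | j | Nj | bj | jb | bEE; N -> b | jb | bEE

Unit productions: E->S, S->N.
Unit pairs (A ⇒* B via units): (E,N), (E,S), (S,N).
S: inherits non-unit rules of {N, S} → b | bEE | j | jb.
E: inherits non-unit rules of {E, N, S} → Nj | b | bEE | bj | j | jb.
N: inherits non-unit rules of {N} → b | bEE | jb.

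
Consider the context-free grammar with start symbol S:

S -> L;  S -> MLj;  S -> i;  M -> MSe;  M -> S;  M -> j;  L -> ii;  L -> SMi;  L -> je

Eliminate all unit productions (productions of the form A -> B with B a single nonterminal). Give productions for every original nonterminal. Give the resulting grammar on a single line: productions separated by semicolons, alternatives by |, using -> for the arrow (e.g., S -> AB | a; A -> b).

Unit productions: M->S, S->L.
Unit pairs (A ⇒* B via units): (M,L), (M,S), (S,L).
S: inherits non-unit rules of {L, S} → MLj | SMi | i | ii | je.
L: inherits non-unit rules of {L} → SMi | ii | je.
M: inherits non-unit rules of {L, M, S} → MLj | MSe | SMi | i | ii | j | je.

S -> i | ii | je | MLj | SMi; L -> ii | je | SMi; M -> i | j | ii | je | MLj | MSe | SMi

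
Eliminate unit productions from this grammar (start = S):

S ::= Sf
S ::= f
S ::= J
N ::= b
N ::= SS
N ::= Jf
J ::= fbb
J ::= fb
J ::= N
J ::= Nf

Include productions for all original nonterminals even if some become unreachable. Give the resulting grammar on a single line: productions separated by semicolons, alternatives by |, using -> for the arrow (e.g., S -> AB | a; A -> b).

Unit productions: J->N, S->J.
Unit pairs (A ⇒* B via units): (J,N), (S,J), (S,N).
S: inherits non-unit rules of {J, N, S} → Jf | Nf | SS | Sf | b | f | fb | fbb.
J: inherits non-unit rules of {J, N} → Jf | Nf | SS | b | fb | fbb.
N: inherits non-unit rules of {N} → Jf | SS | b.

S -> b | f | Jf | Nf | SS | Sf | fb | fbb; J -> b | Jf | Nf | SS | fb | fbb; N -> b | Jf | SS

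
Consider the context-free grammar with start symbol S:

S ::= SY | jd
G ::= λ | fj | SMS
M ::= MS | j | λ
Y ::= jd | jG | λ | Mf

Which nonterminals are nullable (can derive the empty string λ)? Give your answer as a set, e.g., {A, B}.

{G, M, Y}

Directly nullable (have an ε-rule): {G, M, Y}.
Not nullable: S — each has a terminal in every rule's right-hand side or depends on a non-nullable symbol.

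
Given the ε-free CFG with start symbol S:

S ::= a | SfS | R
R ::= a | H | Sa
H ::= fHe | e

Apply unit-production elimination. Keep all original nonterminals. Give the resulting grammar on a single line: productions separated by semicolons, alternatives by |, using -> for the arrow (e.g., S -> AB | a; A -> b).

Unit productions: R->H, S->R.
Unit pairs (A ⇒* B via units): (R,H), (S,H), (S,R).
S: inherits non-unit rules of {H, R, S} → Sa | SfS | a | e | fHe.
H: inherits non-unit rules of {H} → e | fHe.
R: inherits non-unit rules of {H, R} → Sa | a | e | fHe.

S -> a | e | Sa | SfS | fHe; H -> e | fHe; R -> a | e | Sa | fHe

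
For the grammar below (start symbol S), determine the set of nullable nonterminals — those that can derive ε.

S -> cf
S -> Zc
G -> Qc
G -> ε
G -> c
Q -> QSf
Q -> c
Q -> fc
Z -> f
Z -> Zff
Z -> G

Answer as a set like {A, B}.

{G, Z}

Directly nullable (have an ε-rule): {G}.
Z is nullable via Z -> G (every symbol on the right is already known nullable).
Not nullable: Q, S — each has a terminal in every rule's right-hand side or depends on a non-nullable symbol.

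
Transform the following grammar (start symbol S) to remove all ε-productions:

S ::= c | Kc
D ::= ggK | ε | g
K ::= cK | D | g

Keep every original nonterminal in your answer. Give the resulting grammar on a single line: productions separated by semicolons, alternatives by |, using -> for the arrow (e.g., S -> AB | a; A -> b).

Nullable set: {D, K}.
S -> Kc: K nullable, giving Kc | c.
Drop D -> ε.
D -> ggK: K nullable, giving gg | ggK.
K -> D: D nullable, giving D.
K -> cK: K nullable, giving c | cK.
Unchanged (no nullable symbols): S -> c; D -> g; K -> g.

S -> c | Kc; D -> g | gg | ggK; K -> D | c | g | cK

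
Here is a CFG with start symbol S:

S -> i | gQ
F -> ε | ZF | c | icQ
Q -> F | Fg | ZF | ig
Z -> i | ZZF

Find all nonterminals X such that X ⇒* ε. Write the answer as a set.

{F, Q}

Directly nullable (have an ε-rule): {F}.
Q is nullable via Q -> F (every symbol on the right is already known nullable).
Not nullable: S, Z — each has a terminal in every rule's right-hand side or depends on a non-nullable symbol.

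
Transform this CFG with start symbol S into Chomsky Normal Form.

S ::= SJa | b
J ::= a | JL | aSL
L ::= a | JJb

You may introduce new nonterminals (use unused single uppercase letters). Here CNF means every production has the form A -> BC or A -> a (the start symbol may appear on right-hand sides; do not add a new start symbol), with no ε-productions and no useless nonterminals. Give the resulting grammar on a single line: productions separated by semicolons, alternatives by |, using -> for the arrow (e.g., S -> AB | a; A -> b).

No ε-productions.
No unit productions to eliminate.
TERM: introduce A -> a, B -> b and substitute in every rule of length ≥2.
BIN: J -> ASL becomes J -> AC, C -> SL; L -> JJB becomes L -> JD, D -> JB; S -> SJA becomes S -> SE, E -> JA.

S -> b | SE; A -> a; B -> b; C -> SL; D -> JB; E -> JA; J -> a | AC | JL; L -> a | JD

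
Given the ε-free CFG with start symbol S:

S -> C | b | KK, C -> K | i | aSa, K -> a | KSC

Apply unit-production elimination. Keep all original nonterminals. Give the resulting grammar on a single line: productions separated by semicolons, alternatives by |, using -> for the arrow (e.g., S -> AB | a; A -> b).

Unit productions: C->K, S->C.
Unit pairs (A ⇒* B via units): (C,K), (S,C), (S,K).
S: inherits non-unit rules of {C, K, S} → KK | KSC | a | aSa | b | i.
C: inherits non-unit rules of {C, K} → KSC | a | aSa | i.
K: inherits non-unit rules of {K} → KSC | a.

S -> a | b | i | KK | KSC | aSa; C -> a | i | KSC | aSa; K -> a | KSC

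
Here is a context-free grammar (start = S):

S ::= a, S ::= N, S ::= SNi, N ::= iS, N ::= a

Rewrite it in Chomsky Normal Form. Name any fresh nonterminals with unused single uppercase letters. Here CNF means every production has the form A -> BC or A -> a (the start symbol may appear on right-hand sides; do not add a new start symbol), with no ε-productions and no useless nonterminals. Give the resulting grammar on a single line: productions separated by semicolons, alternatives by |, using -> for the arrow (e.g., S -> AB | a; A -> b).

S -> a | AS | SB; A -> i; B -> NA; N -> a | AS

No ε-productions.
After unit-elimination: S -> a | iS | SNi; N -> a | iS.
TERM: introduce A -> i and substitute in every rule of length ≥2.
BIN: S -> SNA becomes S -> SB, B -> NA.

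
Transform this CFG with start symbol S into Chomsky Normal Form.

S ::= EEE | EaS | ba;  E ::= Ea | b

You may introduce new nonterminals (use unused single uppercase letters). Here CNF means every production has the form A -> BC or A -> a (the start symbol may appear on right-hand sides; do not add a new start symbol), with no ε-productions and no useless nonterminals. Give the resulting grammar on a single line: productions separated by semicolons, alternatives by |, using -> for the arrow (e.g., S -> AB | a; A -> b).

No ε-productions.
No unit productions to eliminate.
TERM: introduce A -> a, B -> b and substitute in every rule of length ≥2.
BIN: S -> EAS becomes S -> EC, C -> AS; S -> EEE becomes S -> ED, D -> EE.

S -> BA | EC | ED; A -> a; B -> b; C -> AS; D -> EE; E -> b | EA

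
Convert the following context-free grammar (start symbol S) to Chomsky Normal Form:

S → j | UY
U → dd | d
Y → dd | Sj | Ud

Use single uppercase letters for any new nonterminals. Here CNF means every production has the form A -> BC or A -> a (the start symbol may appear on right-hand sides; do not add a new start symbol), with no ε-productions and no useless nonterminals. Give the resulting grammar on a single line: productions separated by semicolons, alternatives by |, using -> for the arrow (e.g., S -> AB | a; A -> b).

S -> j | UY; A -> d; B -> j; U -> d | AA; Y -> AA | SB | UA

No ε-productions.
No unit productions to eliminate.
TERM: introduce A -> d, B -> j and substitute in every rule of length ≥2.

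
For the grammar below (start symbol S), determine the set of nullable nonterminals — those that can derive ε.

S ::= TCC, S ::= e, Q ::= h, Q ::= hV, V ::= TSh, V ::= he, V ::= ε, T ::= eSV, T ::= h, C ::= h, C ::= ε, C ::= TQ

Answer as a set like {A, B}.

Directly nullable (have an ε-rule): {C, V}.
Not nullable: Q, S, T — each has a terminal in every rule's right-hand side or depends on a non-nullable symbol.

{C, V}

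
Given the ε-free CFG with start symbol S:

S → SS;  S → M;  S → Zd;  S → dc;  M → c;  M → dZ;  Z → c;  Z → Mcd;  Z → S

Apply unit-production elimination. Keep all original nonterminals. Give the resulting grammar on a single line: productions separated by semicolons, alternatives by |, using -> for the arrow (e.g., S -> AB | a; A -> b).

Unit productions: S->M, Z->S.
Unit pairs (A ⇒* B via units): (S,M), (Z,M), (Z,S).
S: inherits non-unit rules of {M, S} → SS | Zd | c | dZ | dc.
M: inherits non-unit rules of {M} → c | dZ.
Z: inherits non-unit rules of {M, S, Z} → Mcd | SS | Zd | c | dZ | dc.

S -> c | SS | Zd | dZ | dc; M -> c | dZ; Z -> c | SS | Zd | dZ | dc | Mcd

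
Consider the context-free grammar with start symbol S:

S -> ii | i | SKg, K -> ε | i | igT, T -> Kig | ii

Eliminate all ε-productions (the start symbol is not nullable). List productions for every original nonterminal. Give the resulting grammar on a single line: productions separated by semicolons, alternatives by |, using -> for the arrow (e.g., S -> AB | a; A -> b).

S -> i | Sg | ii | SKg; K -> i | igT; T -> ig | ii | Kig

Nullable set: {K}.
S -> SKg: K nullable, giving SKg | Sg.
Drop K -> ε.
T -> Kig: K nullable, giving Kig | ig.
Unchanged (no nullable symbols): S -> i; S -> ii; K -> i; K -> igT; T -> ii.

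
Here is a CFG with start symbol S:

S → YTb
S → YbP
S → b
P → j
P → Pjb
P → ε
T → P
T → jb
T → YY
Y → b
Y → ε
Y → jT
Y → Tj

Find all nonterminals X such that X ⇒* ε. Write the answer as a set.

{P, T, Y}

Directly nullable (have an ε-rule): {P, Y}.
T is nullable via T -> P (every symbol on the right is already known nullable).
Not nullable: S — each has a terminal in every rule's right-hand side or depends on a non-nullable symbol.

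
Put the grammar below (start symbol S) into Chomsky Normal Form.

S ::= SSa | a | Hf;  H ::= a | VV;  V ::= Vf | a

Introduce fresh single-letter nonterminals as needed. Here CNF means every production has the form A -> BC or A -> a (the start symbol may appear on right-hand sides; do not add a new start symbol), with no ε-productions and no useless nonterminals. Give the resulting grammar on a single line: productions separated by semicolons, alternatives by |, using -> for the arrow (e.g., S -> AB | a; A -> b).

No ε-productions.
No unit productions to eliminate.
TERM: introduce B -> a, A -> f and substitute in every rule of length ≥2.
BIN: S -> SSB becomes S -> SC, C -> SB.

S -> a | HA | SC; A -> f; B -> a; C -> SB; H -> a | VV; V -> a | VA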